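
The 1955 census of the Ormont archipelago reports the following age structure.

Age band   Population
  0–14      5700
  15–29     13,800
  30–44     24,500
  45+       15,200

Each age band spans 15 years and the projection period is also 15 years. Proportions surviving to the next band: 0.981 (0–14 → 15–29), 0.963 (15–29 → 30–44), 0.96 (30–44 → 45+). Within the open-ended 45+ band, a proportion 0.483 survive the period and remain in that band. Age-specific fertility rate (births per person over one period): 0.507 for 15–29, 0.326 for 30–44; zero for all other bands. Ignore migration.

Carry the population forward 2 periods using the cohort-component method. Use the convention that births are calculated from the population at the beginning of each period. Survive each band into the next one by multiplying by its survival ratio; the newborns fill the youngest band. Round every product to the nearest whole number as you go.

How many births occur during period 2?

(Groups numbered youngest = 1 to oldest = 4.)
Period 1.
Births: 13800 × 0.507 = 6997  |  24500 × 0.326 = 7987 ⇒ total 14984
Group 2: 5700 × 0.981 = 5592
Group 3: 13800 × 0.963 = 13289
Group 4: 24500 × 0.96 + 15200 × 0.483 = 23520 + 7342 = 30862
Giving 14984 / 5592 / 13289 / 30862.
Period 2.
Births: 5592 × 0.507 = 2835  |  13289 × 0.326 = 4332 ⇒ total 7167
Group 2: 14984 × 0.981 = 14699
Group 3: 5592 × 0.963 = 5385
Group 4: 13289 × 0.96 + 30862 × 0.483 = 12757 + 14906 = 27663
Giving 7167 / 14699 / 5385 / 27663.

7167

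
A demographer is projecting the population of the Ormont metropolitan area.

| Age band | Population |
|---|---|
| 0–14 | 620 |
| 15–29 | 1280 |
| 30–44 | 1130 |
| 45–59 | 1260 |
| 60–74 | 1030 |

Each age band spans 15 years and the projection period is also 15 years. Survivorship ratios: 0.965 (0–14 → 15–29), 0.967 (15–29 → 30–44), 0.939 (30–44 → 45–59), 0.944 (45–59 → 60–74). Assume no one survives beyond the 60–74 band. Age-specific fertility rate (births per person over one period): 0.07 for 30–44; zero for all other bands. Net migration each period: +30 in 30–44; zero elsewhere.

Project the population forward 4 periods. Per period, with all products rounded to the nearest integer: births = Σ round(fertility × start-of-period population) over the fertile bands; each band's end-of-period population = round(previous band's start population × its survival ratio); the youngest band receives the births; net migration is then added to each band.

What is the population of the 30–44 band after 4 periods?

Period 1:
Births: 1130 * 0.07 = 79
15–29: 620 * 0.965 = 598
30–44: 1280 * 0.967 = 1238
45–59: 1130 * 0.939 = 1061
60–74: 1260 * 0.944 = 1189
Net migration: 30–44 + 30 → 1268
Population now: 0–14=79, 15–29=598, 30–44=1268, 45–59=1061, 60–74=1189
Period 2:
Births: 1268 * 0.07 = 89
15–29: 79 * 0.965 = 76
30–44: 598 * 0.967 = 578
45–59: 1268 * 0.939 = 1191
60–74: 1061 * 0.944 = 1002
Net migration: 30–44 + 30 → 608
Population now: 0–14=89, 15–29=76, 30–44=608, 45–59=1191, 60–74=1002
Period 3:
Births: 608 * 0.07 = 43
15–29: 89 * 0.965 = 86
30–44: 76 * 0.967 = 73
45–59: 608 * 0.939 = 571
60–74: 1191 * 0.944 = 1124
Net migration: 30–44 + 30 → 103
Population now: 0–14=43, 15–29=86, 30–44=103, 45–59=571, 60–74=1124
Period 4:
Births: 103 * 0.07 = 7
15–29: 43 * 0.965 = 41
30–44: 86 * 0.967 = 83
45–59: 103 * 0.939 = 97
60–74: 571 * 0.944 = 539
Net migration: 30–44 + 30 → 113
Population now: 0–14=7, 15–29=41, 30–44=113, 45–59=97, 60–74=539

113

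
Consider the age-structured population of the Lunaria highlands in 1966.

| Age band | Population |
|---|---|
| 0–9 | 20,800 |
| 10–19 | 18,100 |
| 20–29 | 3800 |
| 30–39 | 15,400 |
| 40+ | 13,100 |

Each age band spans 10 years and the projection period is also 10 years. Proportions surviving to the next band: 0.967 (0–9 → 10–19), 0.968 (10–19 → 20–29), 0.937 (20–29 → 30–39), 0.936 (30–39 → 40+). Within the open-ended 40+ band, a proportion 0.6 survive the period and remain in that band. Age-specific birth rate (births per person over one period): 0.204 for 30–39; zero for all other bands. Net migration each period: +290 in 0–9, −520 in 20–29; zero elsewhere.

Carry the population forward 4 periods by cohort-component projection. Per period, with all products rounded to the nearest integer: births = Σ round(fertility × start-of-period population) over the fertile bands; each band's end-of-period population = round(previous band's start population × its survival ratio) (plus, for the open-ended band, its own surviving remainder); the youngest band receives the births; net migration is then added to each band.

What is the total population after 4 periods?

41866

(Bands numbered youngest = 1 to oldest = 5.)
— Period 1 —
Births: 15400 × 0.204 = 3142
Band 2: 20800 × 0.967 = 20114
Band 3: 18100 × 0.968 = 17521
Band 4: 3800 × 0.937 = 3561
Band 5: 15400 × 0.936 + 13100 × 0.6 = 14414 + 7860 = 22274
Net migration: Band 1 + 290 → 3432; Band 3 − 520 → 17001
→ [3432, 20114, 17001, 3561, 22274]
— Period 2 —
Births: 3561 × 0.204 = 726
Band 2: 3432 × 0.967 = 3319
Band 3: 20114 × 0.968 = 19470
Band 4: 17001 × 0.937 = 15930
Band 5: 3561 × 0.936 + 22274 × 0.6 = 3333 + 13364 = 16697
Net migration: Band 1 + 290 → 1016; Band 3 − 520 → 18950
→ [1016, 3319, 18950, 15930, 16697]
— Period 3 —
Births: 15930 × 0.204 = 3250
Band 2: 1016 × 0.967 = 982
Band 3: 3319 × 0.968 = 3213
Band 4: 18950 × 0.937 = 17756
Band 5: 15930 × 0.936 + 16697 × 0.6 = 14910 + 10018 = 24928
Net migration: Band 1 + 290 → 3540; Band 3 − 520 → 2693
→ [3540, 982, 2693, 17756, 24928]
— Period 4 —
Births: 17756 × 0.204 = 3622
Band 2: 3540 × 0.967 = 3423
Band 3: 982 × 0.968 = 951
Band 4: 2693 × 0.937 = 2523
Band 5: 17756 × 0.936 + 24928 × 0.6 = 16620 + 14957 = 31577
Net migration: Band 1 + 290 → 3912; Band 3 − 520 → 431
→ [3912, 3423, 431, 2523, 31577]
Total after period 4: 3912 + 3423 + 431 + 2523 + 31577 = 41866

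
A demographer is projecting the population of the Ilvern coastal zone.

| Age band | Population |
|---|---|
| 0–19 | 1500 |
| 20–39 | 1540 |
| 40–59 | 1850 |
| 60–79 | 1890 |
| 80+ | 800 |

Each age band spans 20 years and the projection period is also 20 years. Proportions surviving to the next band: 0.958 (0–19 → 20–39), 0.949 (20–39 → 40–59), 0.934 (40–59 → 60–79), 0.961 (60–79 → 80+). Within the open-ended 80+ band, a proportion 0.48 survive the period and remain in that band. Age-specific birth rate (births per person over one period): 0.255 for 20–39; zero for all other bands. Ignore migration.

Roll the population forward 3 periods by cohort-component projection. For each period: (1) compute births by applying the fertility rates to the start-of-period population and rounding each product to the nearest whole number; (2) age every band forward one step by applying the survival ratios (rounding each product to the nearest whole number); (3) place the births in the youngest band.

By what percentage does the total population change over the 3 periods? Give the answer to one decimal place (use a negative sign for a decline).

-38.1

Period 1.
Births: 1540 × 0.255 = 393
20–39: 1500 × 0.958 = 1437
40–59: 1540 × 0.949 = 1461
60–79: 1850 × 0.934 = 1728
80+: 1890 × 0.961 + 800 × 0.48 = 1816 + 384 = 2200
Giving 393 / 1437 / 1461 / 1728 / 2200.
Period 2.
Births: 1437 × 0.255 = 366
20–39: 393 × 0.958 = 376
40–59: 1437 × 0.949 = 1364
60–79: 1461 × 0.934 = 1365
80+: 1728 × 0.961 + 2200 × 0.48 = 1661 + 1056 = 2717
Giving 366 / 376 / 1364 / 1365 / 2717.
Period 3.
Births: 376 × 0.255 = 96
20–39: 366 × 0.958 = 351
40–59: 376 × 0.949 = 357
60–79: 1364 × 0.934 = 1274
80+: 1365 × 0.961 + 2717 × 0.48 = 1312 + 1304 = 2616
Giving 96 / 351 / 357 / 1274 / 2616.
Total: 7580 → 4694; change = -2886; percentage change = -38.1%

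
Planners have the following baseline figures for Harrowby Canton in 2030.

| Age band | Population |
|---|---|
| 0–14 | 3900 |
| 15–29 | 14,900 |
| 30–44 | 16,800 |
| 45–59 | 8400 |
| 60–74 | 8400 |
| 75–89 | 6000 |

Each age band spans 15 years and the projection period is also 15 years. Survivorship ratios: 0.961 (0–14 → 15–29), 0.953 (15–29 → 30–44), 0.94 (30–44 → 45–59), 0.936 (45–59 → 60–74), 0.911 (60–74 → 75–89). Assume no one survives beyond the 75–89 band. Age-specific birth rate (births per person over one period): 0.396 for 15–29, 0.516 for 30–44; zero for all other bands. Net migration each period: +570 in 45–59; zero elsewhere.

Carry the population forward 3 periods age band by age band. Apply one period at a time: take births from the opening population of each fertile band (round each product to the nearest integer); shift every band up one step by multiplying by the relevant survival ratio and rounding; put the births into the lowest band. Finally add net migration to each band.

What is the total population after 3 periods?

Call the bands 1 to 6, youngest first.
Period 1:
Births: 14900 × 0.396 = 5900  |  16800 × 0.516 = 8669 → total 14569
Band 2: 3900 × 0.961 = 3748
Band 3: 14900 × 0.953 = 14200
Band 4: 16800 × 0.94 = 15792
Band 5: 8400 × 0.936 = 7862
Band 6: 8400 × 0.911 = 7652
Net migration: Band 4 + 570 → 16362
Population now: 0–14=14569, 15–29=3748, 30–44=14200, 45–59=16362, 60–74=7862, 75–89=7652
Period 2:
Births: 3748 × 0.396 = 1484  |  14200 × 0.516 = 7327 → total 8811
Band 2: 14569 × 0.961 = 14001
Band 3: 3748 × 0.953 = 3572
Band 4: 14200 × 0.94 = 13348
Band 5: 16362 × 0.936 = 15315
Band 6: 7862 × 0.911 = 7162
Net migration: Band 4 + 570 → 13918
Population now: 0–14=8811, 15–29=14001, 30–44=3572, 45–59=13918, 60–74=15315, 75–89=7162
Period 3:
Births: 14001 × 0.396 = 5544  |  3572 × 0.516 = 1843 → total 7387
Band 2: 8811 × 0.961 = 8467
Band 3: 14001 × 0.953 = 13343
Band 4: 3572 × 0.94 = 3358
Band 5: 13918 × 0.936 = 13027
Band 6: 15315 × 0.911 = 13952
Net migration: Band 4 + 570 → 3928
Population now: 0–14=7387, 15–29=8467, 30–44=13343, 45–59=3928, 60–74=13027, 75–89=13952
Total after period 3: 7387 + 8467 + 13343 + 3928 + 13027 + 13952 = 60104

60104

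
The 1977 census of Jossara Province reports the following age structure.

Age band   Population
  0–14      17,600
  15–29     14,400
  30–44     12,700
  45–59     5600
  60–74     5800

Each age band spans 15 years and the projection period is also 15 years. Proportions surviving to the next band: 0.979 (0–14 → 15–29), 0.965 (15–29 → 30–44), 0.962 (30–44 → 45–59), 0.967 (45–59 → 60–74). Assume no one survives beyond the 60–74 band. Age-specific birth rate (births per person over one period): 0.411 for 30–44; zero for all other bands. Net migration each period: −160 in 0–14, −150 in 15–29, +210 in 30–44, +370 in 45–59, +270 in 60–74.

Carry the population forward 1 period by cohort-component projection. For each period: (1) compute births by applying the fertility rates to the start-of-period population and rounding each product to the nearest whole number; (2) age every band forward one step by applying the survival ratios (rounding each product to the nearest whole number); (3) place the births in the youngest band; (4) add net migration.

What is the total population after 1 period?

54518

Let group 1 be 0–14 through group 5 = 60–74.
— Period 1 —
Births: 12700 × 0.411 = 5220
Group 2: 17600 × 0.979 = 17230
Group 3: 14400 × 0.965 = 13896
Group 4: 12700 × 0.962 = 12217
Group 5: 5600 × 0.967 = 5415
Net migration: Group 1 − 160 → 5060; Group 2 − 150 → 17080; Group 3 + 210 → 14106; Group 4 + 370 → 12587; Group 5 + 270 → 5685
→ [5060, 17080, 14106, 12587, 5685]
Total after period 1: 5060 + 17080 + 14106 + 12587 + 5685 = 54518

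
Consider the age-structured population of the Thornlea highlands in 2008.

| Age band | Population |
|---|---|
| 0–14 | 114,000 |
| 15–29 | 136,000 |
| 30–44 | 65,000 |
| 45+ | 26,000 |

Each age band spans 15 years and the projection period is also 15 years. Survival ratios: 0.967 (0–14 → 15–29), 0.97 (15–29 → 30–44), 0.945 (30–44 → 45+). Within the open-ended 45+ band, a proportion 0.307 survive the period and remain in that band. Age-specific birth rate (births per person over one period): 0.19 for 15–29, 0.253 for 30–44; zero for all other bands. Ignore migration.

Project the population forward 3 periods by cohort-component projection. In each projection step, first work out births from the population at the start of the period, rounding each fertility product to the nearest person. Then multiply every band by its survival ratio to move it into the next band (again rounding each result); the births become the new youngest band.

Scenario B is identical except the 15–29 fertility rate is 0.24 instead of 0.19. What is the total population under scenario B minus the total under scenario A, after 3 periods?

— Period 1 —
Births: 136000 × 0.19 = 25840 ; 65000 × 0.253 = 16445 — total 42285
15–29: 114000 × 0.967 = 110238
30–44: 136000 × 0.97 = 131920
45+: 65000 × 0.945 + 26000 × 0.307 = 61425 + 7982 = 69407
Population now: 0–14=42285, 15–29=110238, 30–44=131920, 45+=69407
— Period 2 —
Births: 110238 × 0.19 = 20945 ; 131920 × 0.253 = 33376 — total 54321
15–29: 42285 × 0.967 = 40890
30–44: 110238 × 0.97 = 106931
45+: 131920 × 0.945 + 69407 × 0.307 = 124664 + 21308 = 145972
Population now: 0–14=54321, 15–29=40890, 30–44=106931, 45+=145972
— Period 3 —
Births: 40890 × 0.19 = 7769 ; 106931 × 0.253 = 27054 — total 34823
15–29: 54321 × 0.967 = 52528
30–44: 40890 × 0.97 = 39663
45+: 106931 × 0.945 + 145972 × 0.307 = 101050 + 44813 = 145863
Population now: 0–14=34823, 15–29=52528, 30–44=39663, 45+=145863
Scenario A total after 3 periods: 272877
Scenario B projection —
— Period 1 —
Births: 136000 × 0.24 = 32640 ; 65000 × 0.253 = 16445 — total 49085
15–29: 114000 × 0.967 = 110238
30–44: 136000 × 0.97 = 131920
45+: 65000 × 0.945 + 26000 × 0.307 = 61425 + 7982 = 69407
Population now: 0–14=49085, 15–29=110238, 30–44=131920, 45+=69407
— Period 2 —
Births: 110238 × 0.24 = 26457 ; 131920 × 0.253 = 33376 — total 59833
15–29: 49085 × 0.967 = 47465
30–44: 110238 × 0.97 = 106931
45+: 131920 × 0.945 + 69407 × 0.307 = 124664 + 21308 = 145972
Population now: 0–14=59833, 15–29=47465, 30–44=106931, 45+=145972
— Period 3 —
Births: 47465 × 0.24 = 11392 ; 106931 × 0.253 = 27054 — total 38446
15–29: 59833 × 0.967 = 57859
30–44: 47465 × 0.97 = 46041
45+: 106931 × 0.945 + 145972 × 0.307 = 101050 + 44813 = 145863
Population now: 0–14=38446, 15–29=57859, 30–44=46041, 45+=145863
Scenario B total after 3 periods: 288209
Difference B − A = 288209 − 272877 = 15332

15332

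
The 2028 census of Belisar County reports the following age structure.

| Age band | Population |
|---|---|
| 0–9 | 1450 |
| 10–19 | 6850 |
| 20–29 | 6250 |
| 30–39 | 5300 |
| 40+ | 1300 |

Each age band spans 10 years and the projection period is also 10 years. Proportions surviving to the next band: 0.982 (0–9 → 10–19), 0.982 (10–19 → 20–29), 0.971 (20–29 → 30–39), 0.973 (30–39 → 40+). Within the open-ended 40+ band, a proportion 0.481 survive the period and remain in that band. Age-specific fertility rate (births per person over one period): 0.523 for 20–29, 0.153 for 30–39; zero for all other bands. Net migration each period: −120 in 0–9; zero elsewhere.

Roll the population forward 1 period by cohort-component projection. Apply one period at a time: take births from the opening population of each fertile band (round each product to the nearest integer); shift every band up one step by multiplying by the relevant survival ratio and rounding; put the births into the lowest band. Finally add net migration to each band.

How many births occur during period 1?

4080

Call the groups 1 to 5, youngest first.
After projecting period 1:
Births: 6250 * 0.523 = 3269 ; 5300 * 0.153 = 811 → total 4080
Group 2: 1450 * 0.982 = 1424
Group 3: 6850 * 0.982 = 6727
Group 4: 6250 * 0.971 = 6069
Group 5: 5300 * 0.973 + 1300 * 0.481 = 5157 + 625 = 5782
Net migration: Group 1 − 120 → 3960
→ [3960, 1424, 6727, 6069, 5782]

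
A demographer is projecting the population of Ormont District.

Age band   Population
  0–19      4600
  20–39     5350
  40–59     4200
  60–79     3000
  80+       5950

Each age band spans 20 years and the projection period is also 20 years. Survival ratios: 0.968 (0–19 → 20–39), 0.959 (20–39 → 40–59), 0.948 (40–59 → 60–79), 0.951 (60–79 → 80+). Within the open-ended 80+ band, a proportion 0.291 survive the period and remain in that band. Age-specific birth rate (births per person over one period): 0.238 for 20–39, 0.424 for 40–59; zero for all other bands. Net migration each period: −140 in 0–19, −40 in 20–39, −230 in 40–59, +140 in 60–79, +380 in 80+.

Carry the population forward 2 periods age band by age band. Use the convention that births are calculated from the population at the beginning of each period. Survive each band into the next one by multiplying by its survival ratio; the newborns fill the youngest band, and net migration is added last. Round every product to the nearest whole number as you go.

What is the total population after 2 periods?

20302

Numbering the bands 1..5 from youngest to oldest:
Period 1.
Births: 5350 × 0.238 = 1273  |  4200 × 0.424 = 1781 → 3054
Band 2: 4600 × 0.968 = 4453
Band 3: 5350 × 0.959 = 5131
Band 4: 4200 × 0.948 = 3982
Band 5: 3000 × 0.951 + 5950 × 0.291 = 2853 + 1731 = 4584
Net migration: Band 1 − 140 → 2914; Band 2 − 40 → 4413; Band 3 − 230 → 4901; Band 4 + 140 → 4122; Band 5 + 380 → 4964
Population now: 0–19=2914, 20–39=4413, 40–59=4901, 60–79=4122, 80+=4964
Period 2.
Births: 4413 × 0.238 = 1050  |  4901 × 0.424 = 2078 → 3128
Band 2: 2914 × 0.968 = 2821
Band 3: 4413 × 0.959 = 4232
Band 4: 4901 × 0.948 = 4646
Band 5: 4122 × 0.951 + 4964 × 0.291 = 3920 + 1445 = 5365
Net migration: Band 1 − 140 → 2988; Band 2 − 40 → 2781; Band 3 − 230 → 4002; Band 4 + 140 → 4786; Band 5 + 380 → 5745
Population now: 0–19=2988, 20–39=2781, 40–59=4002, 60–79=4786, 80+=5745
Total after period 2: 2988 + 2781 + 4002 + 4786 + 5745 = 20302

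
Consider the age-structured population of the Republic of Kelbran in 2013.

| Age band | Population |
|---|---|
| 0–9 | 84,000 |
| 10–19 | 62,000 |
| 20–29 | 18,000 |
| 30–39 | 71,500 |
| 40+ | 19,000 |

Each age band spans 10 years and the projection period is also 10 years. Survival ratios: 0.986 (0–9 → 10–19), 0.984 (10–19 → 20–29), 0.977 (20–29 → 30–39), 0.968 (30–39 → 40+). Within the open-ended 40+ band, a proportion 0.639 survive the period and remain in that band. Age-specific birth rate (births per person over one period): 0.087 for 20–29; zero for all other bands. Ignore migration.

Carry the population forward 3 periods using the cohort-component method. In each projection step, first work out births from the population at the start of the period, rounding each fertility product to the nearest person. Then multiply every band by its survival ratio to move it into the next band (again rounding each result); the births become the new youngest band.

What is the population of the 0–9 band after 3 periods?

Period 1:
Births: 18000 * 0.087 = 1566
10–19: 84000 * 0.986 = 82824
20–29: 62000 * 0.984 = 61008
30–39: 18000 * 0.977 = 17586
40+: 71500 * 0.968 + 19000 * 0.639 = 69212 + 12141 = 81353
Giving 1566 / 82824 / 61008 / 17586 / 81353.
Period 2:
Births: 61008 * 0.087 = 5308
10–19: 1566 * 0.986 = 1544
20–29: 82824 * 0.984 = 81499
30–39: 61008 * 0.977 = 59605
40+: 17586 * 0.968 + 81353 * 0.639 = 17023 + 51985 = 69008
Giving 5308 / 1544 / 81499 / 59605 / 69008.
Period 3:
Births: 81499 * 0.087 = 7090
10–19: 5308 * 0.986 = 5234
20–29: 1544 * 0.984 = 1519
30–39: 81499 * 0.977 = 79625
40+: 59605 * 0.968 + 69008 * 0.639 = 57698 + 44096 = 101794
Giving 7090 / 5234 / 1519 / 79625 / 101794.

7090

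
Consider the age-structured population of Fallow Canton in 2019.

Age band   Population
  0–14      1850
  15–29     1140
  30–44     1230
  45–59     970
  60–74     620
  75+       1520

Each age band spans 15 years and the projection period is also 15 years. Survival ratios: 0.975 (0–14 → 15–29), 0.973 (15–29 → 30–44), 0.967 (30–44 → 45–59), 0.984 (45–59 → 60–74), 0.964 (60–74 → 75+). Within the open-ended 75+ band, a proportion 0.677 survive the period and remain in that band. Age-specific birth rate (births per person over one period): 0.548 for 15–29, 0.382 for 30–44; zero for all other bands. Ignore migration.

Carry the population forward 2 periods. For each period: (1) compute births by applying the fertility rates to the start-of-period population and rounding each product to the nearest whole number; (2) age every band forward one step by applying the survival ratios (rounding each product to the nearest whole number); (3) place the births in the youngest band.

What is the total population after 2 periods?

8499

[period 1]
Births: 1140 * 0.548 = 625  |  1230 * 0.382 = 470 — total 1095
15–29: 1850 * 0.975 = 1804
30–44: 1140 * 0.973 = 1109
45–59: 1230 * 0.967 = 1189
60–74: 970 * 0.984 = 954
75+: 620 * 0.964 + 1520 * 0.677 = 598 + 1029 = 1627
End of period: [1095, 1804, 1109, 1189, 954, 1627]
[period 2]
Births: 1804 * 0.548 = 989  |  1109 * 0.382 = 424 — total 1413
15–29: 1095 * 0.975 = 1068
30–44: 1804 * 0.973 = 1755
45–59: 1109 * 0.967 = 1072
60–74: 1189 * 0.984 = 1170
75+: 954 * 0.964 + 1627 * 0.677 = 920 + 1101 = 2021
End of period: [1413, 1068, 1755, 1072, 1170, 2021]
Total after period 2: 1413 + 1068 + 1755 + 1072 + 1170 + 2021 = 8499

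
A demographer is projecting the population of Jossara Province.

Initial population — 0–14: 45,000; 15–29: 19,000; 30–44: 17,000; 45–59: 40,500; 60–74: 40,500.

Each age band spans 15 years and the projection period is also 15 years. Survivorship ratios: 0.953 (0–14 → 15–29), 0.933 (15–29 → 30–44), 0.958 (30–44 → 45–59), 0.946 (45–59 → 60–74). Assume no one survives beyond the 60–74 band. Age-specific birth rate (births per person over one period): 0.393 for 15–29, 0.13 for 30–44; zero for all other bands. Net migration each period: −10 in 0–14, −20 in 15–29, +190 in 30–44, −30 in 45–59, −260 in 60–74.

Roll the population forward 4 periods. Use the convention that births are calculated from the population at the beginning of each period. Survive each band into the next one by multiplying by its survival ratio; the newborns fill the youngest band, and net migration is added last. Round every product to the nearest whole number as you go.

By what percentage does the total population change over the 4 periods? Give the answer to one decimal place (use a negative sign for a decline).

-51.6

Period 1.
Births: 19000 × 0.393 = 7467, 17000 × 0.13 = 2210 — total 9677
15–29: 45000 × 0.953 = 42885
30–44: 19000 × 0.933 = 17727
45–59: 17000 × 0.958 = 16286
60–74: 40500 × 0.946 = 38313
Net migration: 0–14 − 10 → 9667; 15–29 − 20 → 42865; 30–44 + 190 → 17917; 45–59 − 30 → 16256; 60–74 − 260 → 38053
Population now: 0–14=9667, 15–29=42865, 30–44=17917, 45–59=16256, 60–74=38053
Period 2.
Births: 42865 × 0.393 = 16846, 17917 × 0.13 = 2329 — total 19175
15–29: 9667 × 0.953 = 9213
30–44: 42865 × 0.933 = 39993
45–59: 17917 × 0.958 = 17164
60–74: 16256 × 0.946 = 15378
Net migration: 0–14 − 10 → 19165; 15–29 − 20 → 9193; 30–44 + 190 → 40183; 45–59 − 30 → 17134; 60–74 − 260 → 15118
Population now: 0–14=19165, 15–29=9193, 30–44=40183, 45–59=17134, 60–74=15118
Period 3.
Births: 9193 × 0.393 = 3613, 40183 × 0.13 = 5224 — total 8837
15–29: 19165 × 0.953 = 18264
30–44: 9193 × 0.933 = 8577
45–59: 40183 × 0.958 = 38495
60–74: 17134 × 0.946 = 16209
Net migration: 0–14 − 10 → 8827; 15–29 − 20 → 18244; 30–44 + 190 → 8767; 45–59 − 30 → 38465; 60–74 − 260 → 15949
Population now: 0–14=8827, 15–29=18244, 30–44=8767, 45–59=38465, 60–74=15949
Period 4.
Births: 18244 × 0.393 = 7170, 8767 × 0.13 = 1140 — total 8310
15–29: 8827 × 0.953 = 8412
30–44: 18244 × 0.933 = 17022
45–59: 8767 × 0.958 = 8399
60–74: 38465 × 0.946 = 36388
Net migration: 0–14 − 10 → 8300; 15–29 − 20 → 8392; 30–44 + 190 → 17212; 45–59 − 30 → 8369; 60–74 − 260 → 36128
Population now: 0–14=8300, 15–29=8392, 30–44=17212, 45–59=8369, 60–74=36128
Total: 162000 → 78401; change = -83599; percentage change = -51.6%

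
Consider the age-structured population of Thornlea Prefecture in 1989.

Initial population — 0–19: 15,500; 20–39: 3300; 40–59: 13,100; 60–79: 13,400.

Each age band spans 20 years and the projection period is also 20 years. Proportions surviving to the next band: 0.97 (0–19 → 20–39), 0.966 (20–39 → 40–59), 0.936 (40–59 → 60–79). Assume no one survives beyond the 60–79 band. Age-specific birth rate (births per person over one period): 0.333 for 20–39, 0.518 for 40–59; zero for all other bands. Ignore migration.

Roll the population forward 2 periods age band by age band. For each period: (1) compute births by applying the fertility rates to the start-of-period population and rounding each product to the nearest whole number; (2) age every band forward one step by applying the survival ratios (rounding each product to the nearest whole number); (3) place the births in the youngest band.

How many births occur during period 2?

Period 1:
Births: 3300 * 0.333 = 1099  |  13100 * 0.518 = 6786 → 7885
20–39: 15500 * 0.97 = 15035
40–59: 3300 * 0.966 = 3188
60–79: 13100 * 0.936 = 12262
→ [7885, 15035, 3188, 12262]
Period 2:
Births: 15035 * 0.333 = 5007  |  3188 * 0.518 = 1651 → 6658
20–39: 7885 * 0.97 = 7648
40–59: 15035 * 0.966 = 14524
60–79: 3188 * 0.936 = 2984
→ [6658, 7648, 14524, 2984]

6658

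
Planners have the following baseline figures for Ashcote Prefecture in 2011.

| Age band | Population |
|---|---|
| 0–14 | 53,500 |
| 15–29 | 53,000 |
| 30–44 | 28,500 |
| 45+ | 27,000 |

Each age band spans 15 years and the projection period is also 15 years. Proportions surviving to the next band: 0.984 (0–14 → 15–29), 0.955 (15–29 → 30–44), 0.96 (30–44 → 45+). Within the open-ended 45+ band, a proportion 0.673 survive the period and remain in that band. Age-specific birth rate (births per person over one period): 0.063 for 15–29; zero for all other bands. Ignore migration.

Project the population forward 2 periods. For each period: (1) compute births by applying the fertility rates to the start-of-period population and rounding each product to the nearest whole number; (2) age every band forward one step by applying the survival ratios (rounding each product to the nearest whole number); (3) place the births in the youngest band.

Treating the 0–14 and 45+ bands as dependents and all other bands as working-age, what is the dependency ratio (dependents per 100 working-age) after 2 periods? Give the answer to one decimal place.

154.1

Call the groups 1 to 4, youngest first.
Period 1.
Births: 53000 * 0.063 = 3339
Group 2: 53500 * 0.984 = 52644
Group 3: 53000 * 0.955 = 50615
Group 4: 28500 * 0.96 + 27000 * 0.673 = 27360 + 18171 = 45531
Giving 3339 / 52644 / 50615 / 45531.
Period 2.
Births: 52644 * 0.063 = 3317
Group 2: 3339 * 0.984 = 3286
Group 3: 52644 * 0.955 = 50275
Group 4: 50615 * 0.96 + 45531 * 0.673 = 48590 + 30642 = 79232
Giving 3317 / 3286 / 50275 / 79232.
Dependents (band 0–14 + band 45+) = 3317 + 79232 = 82549; working-age = 53561; ratio = 82549/53561 × 100 = 154.1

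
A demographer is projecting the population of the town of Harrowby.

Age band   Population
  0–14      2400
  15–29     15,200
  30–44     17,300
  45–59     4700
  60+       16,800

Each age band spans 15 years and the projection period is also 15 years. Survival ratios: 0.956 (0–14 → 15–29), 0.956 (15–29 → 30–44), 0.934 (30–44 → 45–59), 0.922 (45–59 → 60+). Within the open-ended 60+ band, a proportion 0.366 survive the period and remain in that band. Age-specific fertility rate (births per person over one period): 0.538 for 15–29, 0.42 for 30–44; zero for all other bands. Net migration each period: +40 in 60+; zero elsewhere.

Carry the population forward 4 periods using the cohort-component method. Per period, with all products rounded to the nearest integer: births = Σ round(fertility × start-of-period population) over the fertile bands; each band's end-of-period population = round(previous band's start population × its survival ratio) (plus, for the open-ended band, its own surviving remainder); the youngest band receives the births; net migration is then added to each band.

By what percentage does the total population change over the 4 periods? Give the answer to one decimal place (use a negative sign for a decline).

-16.5

Period 1:
Births: 15200 * 0.538 = 8178  |  17300 * 0.42 = 7266 — total 15444
15–29: 2400 * 0.956 = 2294
30–44: 15200 * 0.956 = 14531
45–59: 17300 * 0.934 = 16158
60+: 4700 * 0.922 + 16800 * 0.366 = 4333 + 6149 = 10482
Net migration: 60+ + 40 → 10522
Giving 15444 / 2294 / 14531 / 16158 / 10522.
Period 2:
Births: 2294 * 0.538 = 1234  |  14531 * 0.42 = 6103 — total 7337
15–29: 15444 * 0.956 = 14764
30–44: 2294 * 0.956 = 2193
45–59: 14531 * 0.934 = 13572
60+: 16158 * 0.922 + 10522 * 0.366 = 14898 + 3851 = 18749
Net migration: 60+ + 40 → 18789
Giving 7337 / 14764 / 2193 / 13572 / 18789.
Period 3:
Births: 14764 * 0.538 = 7943  |  2193 * 0.42 = 921 — total 8864
15–29: 7337 * 0.956 = 7014
30–44: 14764 * 0.956 = 14114
45–59: 2193 * 0.934 = 2048
60+: 13572 * 0.922 + 18789 * 0.366 = 12513 + 6877 = 19390
Net migration: 60+ + 40 → 19430
Giving 8864 / 7014 / 14114 / 2048 / 19430.
Period 4:
Births: 7014 * 0.538 = 3774  |  14114 * 0.42 = 5928 — total 9702
15–29: 8864 * 0.956 = 8474
30–44: 7014 * 0.956 = 6705
45–59: 14114 * 0.934 = 13182
60+: 2048 * 0.922 + 19430 * 0.366 = 1888 + 7111 = 8999
Net migration: 60+ + 40 → 9039
Giving 9702 / 8474 / 6705 / 13182 / 9039.
Total: 56400 → 47102; change = -9298; percentage change = -16.5%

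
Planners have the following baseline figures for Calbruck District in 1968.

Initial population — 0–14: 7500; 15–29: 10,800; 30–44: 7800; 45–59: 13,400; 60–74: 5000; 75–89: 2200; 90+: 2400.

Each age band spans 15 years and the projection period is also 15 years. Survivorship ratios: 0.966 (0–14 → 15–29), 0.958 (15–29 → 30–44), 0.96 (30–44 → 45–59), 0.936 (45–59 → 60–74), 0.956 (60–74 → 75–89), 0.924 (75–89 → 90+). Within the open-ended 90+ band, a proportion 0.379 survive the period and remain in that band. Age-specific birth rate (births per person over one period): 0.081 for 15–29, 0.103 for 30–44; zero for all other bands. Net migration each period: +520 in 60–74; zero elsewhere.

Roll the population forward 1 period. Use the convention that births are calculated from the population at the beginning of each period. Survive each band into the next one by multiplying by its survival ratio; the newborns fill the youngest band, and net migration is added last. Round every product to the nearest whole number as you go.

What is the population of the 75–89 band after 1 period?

4780

(Groups numbered youngest = 1 to oldest = 7.)
[period 1]
Births: 10800 × 0.081 = 875 ; 7800 × 0.103 = 803 ⇒ total 1678
Group 2: 7500 × 0.966 = 7245
Group 3: 10800 × 0.958 = 10346
Group 4: 7800 × 0.96 = 7488
Group 5: 13400 × 0.936 = 12542
Group 6: 5000 × 0.956 = 4780
Group 7: 2200 × 0.924 + 2400 × 0.379 = 2033 + 910 = 2943
Net migration: Group 5 + 520 → 13062
Giving 1678 / 7245 / 10346 / 7488 / 13062 / 4780 / 2943.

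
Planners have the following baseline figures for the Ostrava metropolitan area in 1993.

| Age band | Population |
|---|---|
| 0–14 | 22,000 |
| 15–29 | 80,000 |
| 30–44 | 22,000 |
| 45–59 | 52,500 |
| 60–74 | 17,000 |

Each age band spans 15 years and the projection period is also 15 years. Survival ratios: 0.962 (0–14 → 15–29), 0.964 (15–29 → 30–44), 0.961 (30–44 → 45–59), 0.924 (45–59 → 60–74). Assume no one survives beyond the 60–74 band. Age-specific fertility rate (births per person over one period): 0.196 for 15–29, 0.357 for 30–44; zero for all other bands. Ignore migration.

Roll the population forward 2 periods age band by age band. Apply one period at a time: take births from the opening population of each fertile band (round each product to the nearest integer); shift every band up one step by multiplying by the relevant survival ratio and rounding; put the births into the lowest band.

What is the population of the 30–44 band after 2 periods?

20402

(Groups numbered youngest = 1 to oldest = 5.)
[period 1]
Births: 80000 * 0.196 = 15680 ; 22000 * 0.357 = 7854 → total 23534
Group 2: 22000 * 0.962 = 21164
Group 3: 80000 * 0.964 = 77120
Group 4: 22000 * 0.961 = 21142
Group 5: 52500 * 0.924 = 48510
End of period: [23534, 21164, 77120, 21142, 48510]
[period 2]
Births: 21164 * 0.196 = 4148 ; 77120 * 0.357 = 27532 → total 31680
Group 2: 23534 * 0.962 = 22640
Group 3: 21164 * 0.964 = 20402
Group 4: 77120 * 0.961 = 74112
Group 5: 21142 * 0.924 = 19535
End of period: [31680, 22640, 20402, 74112, 19535]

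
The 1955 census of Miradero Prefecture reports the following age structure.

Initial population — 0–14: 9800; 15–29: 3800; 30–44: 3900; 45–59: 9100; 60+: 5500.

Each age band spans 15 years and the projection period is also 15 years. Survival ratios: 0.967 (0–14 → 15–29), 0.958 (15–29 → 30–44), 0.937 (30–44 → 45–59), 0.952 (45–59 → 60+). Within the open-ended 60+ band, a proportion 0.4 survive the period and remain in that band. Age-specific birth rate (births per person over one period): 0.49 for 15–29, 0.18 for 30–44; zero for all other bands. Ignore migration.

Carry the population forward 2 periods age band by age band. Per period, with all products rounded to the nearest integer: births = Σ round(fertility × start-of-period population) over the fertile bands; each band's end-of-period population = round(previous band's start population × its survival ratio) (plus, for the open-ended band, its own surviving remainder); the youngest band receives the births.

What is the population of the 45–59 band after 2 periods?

3411

Period 1.
Births: 3800 × 0.49 = 1862  |  3900 × 0.18 = 702 ⇒ total 2564
15–29: 9800 × 0.967 = 9477
30–44: 3800 × 0.958 = 3640
45–59: 3900 × 0.937 = 3654
60+: 9100 × 0.952 + 5500 × 0.4 = 8663 + 2200 = 10863
Giving 2564 / 9477 / 3640 / 3654 / 10863.
Period 2.
Births: 9477 × 0.49 = 4644  |  3640 × 0.18 = 655 ⇒ total 5299
15–29: 2564 × 0.967 = 2479
30–44: 9477 × 0.958 = 9079
45–59: 3640 × 0.937 = 3411
60+: 3654 × 0.952 + 10863 × 0.4 = 3479 + 4345 = 7824
Giving 5299 / 2479 / 9079 / 3411 / 7824.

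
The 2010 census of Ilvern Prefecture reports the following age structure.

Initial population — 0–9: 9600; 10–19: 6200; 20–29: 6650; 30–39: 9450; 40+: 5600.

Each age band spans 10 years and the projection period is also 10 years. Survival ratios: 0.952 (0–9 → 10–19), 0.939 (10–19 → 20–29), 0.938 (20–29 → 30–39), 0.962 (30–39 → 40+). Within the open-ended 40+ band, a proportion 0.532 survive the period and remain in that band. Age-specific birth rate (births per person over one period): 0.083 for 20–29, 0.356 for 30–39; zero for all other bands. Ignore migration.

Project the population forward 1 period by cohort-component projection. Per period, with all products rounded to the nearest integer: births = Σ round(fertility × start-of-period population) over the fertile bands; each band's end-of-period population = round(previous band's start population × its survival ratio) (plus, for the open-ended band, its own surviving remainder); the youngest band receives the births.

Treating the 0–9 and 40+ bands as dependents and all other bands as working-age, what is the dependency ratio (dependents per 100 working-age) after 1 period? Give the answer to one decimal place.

75.4

(Bands numbered youngest = 1 to oldest = 5.)
[period 1]
Births: 6650 × 0.083 = 552, 9450 × 0.356 = 3364 → 3916
Band 2: 9600 × 0.952 = 9139
Band 3: 6200 × 0.939 = 5822
Band 4: 6650 × 0.938 = 6238
Band 5: 9450 × 0.962 + 5600 × 0.532 = 9091 + 2979 = 12070
→ [3916, 9139, 5822, 6238, 12070]
Dependents (band 0–9 + band 40+) = 3916 + 12070 = 15986; working-age = 21199; ratio = 15986/21199 × 100 = 75.4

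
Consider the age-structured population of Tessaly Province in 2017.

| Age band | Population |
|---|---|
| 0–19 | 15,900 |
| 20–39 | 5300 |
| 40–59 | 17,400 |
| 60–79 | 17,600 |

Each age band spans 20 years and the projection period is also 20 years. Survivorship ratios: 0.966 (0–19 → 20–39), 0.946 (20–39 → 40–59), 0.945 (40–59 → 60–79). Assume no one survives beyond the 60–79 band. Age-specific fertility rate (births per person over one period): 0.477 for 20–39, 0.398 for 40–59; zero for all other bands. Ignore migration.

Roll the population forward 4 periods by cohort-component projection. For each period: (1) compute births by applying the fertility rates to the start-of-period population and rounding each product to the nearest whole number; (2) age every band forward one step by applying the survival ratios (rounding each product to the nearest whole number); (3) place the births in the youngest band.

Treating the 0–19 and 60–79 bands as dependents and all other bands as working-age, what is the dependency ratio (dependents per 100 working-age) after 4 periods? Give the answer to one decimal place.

(Groups numbered youngest = 1 to oldest = 4.)
Period 1:
Births: 5300 × 0.477 = 2528 ; 17400 × 0.398 = 6925 — total 9453
Group 2: 15900 × 0.966 = 15359
Group 3: 5300 × 0.946 = 5014
Group 4: 17400 × 0.945 = 16443
Population now: 0–19=9453, 20–39=15359, 40–59=5014, 60–79=16443
Period 2:
Births: 15359 × 0.477 = 7326 ; 5014 × 0.398 = 1996 — total 9322
Group 2: 9453 × 0.966 = 9132
Group 3: 15359 × 0.946 = 14530
Group 4: 5014 × 0.945 = 4738
Population now: 0–19=9322, 20–39=9132, 40–59=14530, 60–79=4738
Period 3:
Births: 9132 × 0.477 = 4356 ; 14530 × 0.398 = 5783 — total 10139
Group 2: 9322 × 0.966 = 9005
Group 3: 9132 × 0.946 = 8639
Group 4: 14530 × 0.945 = 13731
Population now: 0–19=10139, 20–39=9005, 40–59=8639, 60–79=13731
Period 4:
Births: 9005 × 0.477 = 4295 ; 8639 × 0.398 = 3438 — total 7733
Group 2: 10139 × 0.966 = 9794
Group 3: 9005 × 0.946 = 8519
Group 4: 8639 × 0.945 = 8164
Population now: 0–19=7733, 20–39=9794, 40–59=8519, 60–79=8164
Dependents (band 0–19 + band 60–79) = 7733 + 8164 = 15897; working-age = 18313; ratio = 15897/18313 × 100 = 86.8

86.8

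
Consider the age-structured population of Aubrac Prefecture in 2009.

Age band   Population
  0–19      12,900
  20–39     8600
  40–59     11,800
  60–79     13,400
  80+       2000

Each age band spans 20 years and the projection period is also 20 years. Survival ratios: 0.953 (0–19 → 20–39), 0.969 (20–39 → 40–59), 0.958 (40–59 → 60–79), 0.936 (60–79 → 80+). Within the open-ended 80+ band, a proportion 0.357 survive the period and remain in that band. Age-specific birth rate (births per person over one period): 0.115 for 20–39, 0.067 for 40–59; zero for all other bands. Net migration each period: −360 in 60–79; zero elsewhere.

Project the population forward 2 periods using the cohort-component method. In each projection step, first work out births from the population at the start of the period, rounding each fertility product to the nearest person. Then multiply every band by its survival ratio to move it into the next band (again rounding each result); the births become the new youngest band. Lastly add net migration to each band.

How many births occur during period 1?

Numbering the groups 1..5 from youngest to oldest:
[period 1]
Births: 8600 * 0.115 = 989  |  11800 * 0.067 = 791 → 1780
Group 2: 12900 * 0.953 = 12294
Group 3: 8600 * 0.969 = 8333
Group 4: 11800 * 0.958 = 11304
Group 5: 13400 * 0.936 + 2000 * 0.357 = 12542 + 714 = 13256
Net migration: Group 4 − 360 → 10944
→ [1780, 12294, 8333, 10944, 13256]

1780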